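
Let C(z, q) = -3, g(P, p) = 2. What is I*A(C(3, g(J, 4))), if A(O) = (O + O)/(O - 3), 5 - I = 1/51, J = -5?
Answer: 254/51 ≈ 4.9804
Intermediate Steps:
I = 254/51 (I = 5 - 1/51 = 254/51 ≈ 4.9804)
A(O) = 2*O/(-3 + O) (A(O) = (2*O)/(-3 + O) = 2*O/(-3 + O))
I*A(C(3, g(J, 4))) = 254*(2*(-3)/(-3 - 3))/51 = 254*(2*(-3)/(-6))/51 = 254*(2*(-3)*(-⅙))/51 = (254/51)*1 = 254/51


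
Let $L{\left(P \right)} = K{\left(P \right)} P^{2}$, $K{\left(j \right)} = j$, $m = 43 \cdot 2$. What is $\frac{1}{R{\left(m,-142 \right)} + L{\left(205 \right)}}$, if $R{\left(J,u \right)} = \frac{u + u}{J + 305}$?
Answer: $\frac{391}{3368513591} \approx 1.1607 \cdot 10^{-7}$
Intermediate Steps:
$m = 86$
$R{\left(J,u \right)} = \frac{2 u}{305 + J}$
$L{\left(P \right)} = P^{3}$ ($L{\left(P \right)} = P P^{2} = P^{3}$)
$\frac{1}{R{\left(m,-142 \right)} + L{\left(205 \right)}} = \frac{1}{2 \left(-142\right) \frac{1}{305 + 86} + 205^{3}} = \frac{1}{2 \left(-142\right) \frac{1}{391} + 8615125} = \frac{1}{- \frac{284}{391} + 8615125} = \frac{1}{\frac{3368513591}{391}} = \frac{391}{3368513591}$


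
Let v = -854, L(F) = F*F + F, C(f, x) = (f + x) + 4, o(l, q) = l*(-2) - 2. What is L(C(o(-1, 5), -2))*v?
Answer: -5124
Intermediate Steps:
o(l, q) = -2 - 2*l (o(l, q) = -2*l - 2 = -2 - 2*l)
C(f, x) = 4 + f + x
L(F) = F + F² (L(F) = F² + F = F + F²)
L(C(o(-1, 5), -2))*v = ((4 + (-2 - 2*(-1)) - 2)*(1 + (4 + (-2 - 2*(-1)) - 2)))*(-854) = ((4 + (-2 + 2) - 2)*(1 + (4 + (-2 + 2) - 2)))*(-854) = ((4 + 0 - 2)*(1 + (4 + 0 - 2)))*(-854) = (2*(1 + 2))*(-854) = (2*3)*(-854) = 6*(-854) = -5124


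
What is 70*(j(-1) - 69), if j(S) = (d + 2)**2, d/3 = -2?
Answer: -3710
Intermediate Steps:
d = -6 (d = 3*(-2) = -6)
j(S) = 16 (j(S) = (-6 + 2)**2 = (-4)**2 = 16)
70*(j(-1) - 69) = 70*(16 - 69) = 70*(-53) = -3710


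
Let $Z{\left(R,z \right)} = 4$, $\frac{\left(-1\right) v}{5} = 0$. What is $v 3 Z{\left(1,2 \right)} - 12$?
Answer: $-12$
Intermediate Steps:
$v = 0$ ($v = \left(-5\right) 0 = 0$)
$v 3 Z{\left(1,2 \right)} - 12 = 0 \cdot 3 \cdot 4 - 12 = 0 \cdot 4 - 12 = 0 - 12 = -12$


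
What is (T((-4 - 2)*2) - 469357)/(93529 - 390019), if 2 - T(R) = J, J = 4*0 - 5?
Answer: 15645/9883 ≈ 1.5830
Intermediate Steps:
J = -5 (J = 0 - 5 = -5)
T(R) = 7 (T(R) = 2 - 1*(-5) = 2 + 5 = 7)
(T((-4 - 2)*2) - 469357)/(93529 - 390019) = (7 - 469357)/(93529 - 390019) = -469350/(-296490) = -469350*(-1/296490) = 15645/9883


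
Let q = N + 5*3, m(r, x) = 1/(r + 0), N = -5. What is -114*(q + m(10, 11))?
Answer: -5757/5 ≈ -1151.4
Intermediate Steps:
m(r, x) = 1/r
q = 10 (q = -5 + 5*3 = -5 + 15 = 10)
-114*(q + m(10, 11)) = -114*(10 + 1/10) = -114*(10 + ⅒) = -114*101/10 = -5757/5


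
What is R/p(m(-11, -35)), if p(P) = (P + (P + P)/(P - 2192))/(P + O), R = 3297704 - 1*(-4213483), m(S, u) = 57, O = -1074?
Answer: -604037139895/4503 ≈ -1.3414e+8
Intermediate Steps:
R = 7511187 (R = 3297704 + 4213483 = 7511187)
p(P) = (P + 2*P/(-2192 + P))/(-1074 + P) (p(P) = (P + (P + P)/(P - 2192))/(P - 1074) = (P + (2*P)/(-2192 + P))/(-1074 + P) = (P + 2*P/(-2192 + P))/(-1074 + P))
R/p(m(-11, -35)) = 7511187/((57*(-2190 + 57)/(2354208 + 57² - 3266*57))) = 7511187/((57*(-2133)/(2354208 + 3249 - 186162))) = 7511187/((57*(-2133)/2171295)) = 7511187/((57*(1/2171295)*(-2133))) = 7511187/(-13509/241255) = 7511187*(-241255/13509) = -604037139895/4503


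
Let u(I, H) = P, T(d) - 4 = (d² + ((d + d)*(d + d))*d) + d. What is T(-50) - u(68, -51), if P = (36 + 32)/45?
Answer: -22389638/45 ≈ -4.9755e+5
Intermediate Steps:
T(d) = 4 + d + d² + 4*d³ (T(d) = 4 + ((d² + ((d + d)*(d + d))*d) + d) = 4 + ((d² + ((2*d)*(2*d))*d) + d) = 4 + ((d² + (4*d²)*d) + d) = 4 + ((d² + 4*d³) + d) = 4 + (d + d² + 4*d³) = 4 + d + d² + 4*d³)
P = 68/45 (P = 68*(1/45) = 68/45 ≈ 1.5111)
u(I, H) = 68/45
T(-50) - u(68, -51) = (4 - 50 + (-50)² + 4*(-50)³) - 1*68/45 = (4 - 50 + 2500 + 4*(-125000)) - 68/45 = (4 - 50 + 2500 - 500000) - 68/45 = -497546 - 68/45 = -22389638/45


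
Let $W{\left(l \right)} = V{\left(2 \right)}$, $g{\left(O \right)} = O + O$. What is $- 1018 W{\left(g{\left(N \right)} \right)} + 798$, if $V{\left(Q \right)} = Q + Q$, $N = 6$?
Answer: $-3274$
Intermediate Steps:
$V{\left(Q \right)} = 2 Q$
$g{\left(O \right)} = 2 O$
$W{\left(l \right)} = 4$ ($W{\left(l \right)} = 2 \cdot 2 = 4$)
$- 1018 W{\left(g{\left(N \right)} \right)} + 798 = \left(-1018\right) 4 + 798 = -4072 + 798 = -3274$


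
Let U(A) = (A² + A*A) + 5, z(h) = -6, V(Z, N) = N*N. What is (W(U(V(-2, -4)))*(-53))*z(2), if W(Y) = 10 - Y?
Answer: -161226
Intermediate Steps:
V(Z, N) = N²
U(A) = 5 + 2*A² (U(A) = (A² + A²) + 5 = 2*A² + 5 = 5 + 2*A²)
(W(U(V(-2, -4)))*(-53))*z(2) = ((10 - (5 + 2*((-4)²)²))*(-53))*(-6) = ((10 - (5 + 2*16²))*(-53))*(-6) = ((10 - (5 + 2*256))*(-53))*(-6) = ((10 - (5 + 512))*(-53))*(-6) = ((10 - 1*517)*(-53))*(-6) = ((10 - 517)*(-53))*(-6) = -507*(-53)*(-6) = 26871*(-6) = -161226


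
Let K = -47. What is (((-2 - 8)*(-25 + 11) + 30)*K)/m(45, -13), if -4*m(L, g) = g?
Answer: -31960/13 ≈ -2458.5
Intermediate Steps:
m(L, g) = -g/4
(((-2 - 8)*(-25 + 11) + 30)*K)/m(45, -13) = (((-2 - 8)*(-25 + 11) + 30)*(-47))/((-1/4*(-13))) = ((-10*(-14) + 30)*(-47))/(13/4) = ((140 + 30)*(-47))*(4/13) = (170*(-47))*(4/13) = -7990*4/13 = -31960/13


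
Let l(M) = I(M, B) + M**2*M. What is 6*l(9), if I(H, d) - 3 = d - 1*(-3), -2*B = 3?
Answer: 4401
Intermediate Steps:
B = -3/2 (B = -1/2*3 = -3/2 ≈ -1.5000)
I(H, d) = 6 + d (I(H, d) = 3 + (d - 1*(-3)) = 3 + (d + 3) = 3 + (3 + d) = 6 + d)
l(M) = 9/2 + M**3 (l(M) = (6 - 3/2) + M**2*M = 9/2 + M**3)
6*l(9) = 6*(9/2 + 9**3) = 6*(9/2 + 729) = 6*(1467/2) = 4401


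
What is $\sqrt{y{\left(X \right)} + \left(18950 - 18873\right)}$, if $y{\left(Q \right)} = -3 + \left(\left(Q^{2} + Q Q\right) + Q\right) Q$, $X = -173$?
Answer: $i \sqrt{10325431} \approx 3213.3 i$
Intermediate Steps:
$y{\left(Q \right)} = -3 + Q \left(Q + 2 Q^{2}\right)$ ($y{\left(Q \right)} = -3 + \left(\left(Q^{2} + Q^{2}\right) + Q\right) Q = -3 + \left(2 Q^{2} + Q\right) Q = -3 + \left(Q + 2 Q^{2}\right) Q = -3 + Q \left(Q + 2 Q^{2}\right)$)
$\sqrt{y{\left(X \right)} + \left(18950 - 18873\right)} = \sqrt{\left(-3 + \left(-173\right)^{2} + 2 \left(-173\right)^{3}\right) + \left(18950 - 18873\right)} = \sqrt{\left(-3 + 29929 + 2 \left(-5177717\right)\right) + 77} = \sqrt{\left(-3 + 29929 - 10355434\right) + 77} = \sqrt{-10325508 + 77} = \sqrt{-10325431} = i \sqrt{10325431}$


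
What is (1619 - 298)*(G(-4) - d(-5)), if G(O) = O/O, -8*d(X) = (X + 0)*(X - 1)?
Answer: 25099/4 ≈ 6274.8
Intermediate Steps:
d(X) = -X*(-1 + X)/8 (d(X) = -(X + 0)*(X - 1)/8 = -X*(-1 + X)/8)
G(O) = 1
(1619 - 298)*(G(-4) - d(-5)) = (1619 - 298)*(1 - (-5)*(1 - 1*(-5))/8) = 1321*(1 - (-5)*(1 + 5)/8) = 1321*(1 - (-5)*6/8) = 1321*(1 - 1*(-15/4)) = 1321*(1 + 15/4) = 1321*(19/4) = 25099/4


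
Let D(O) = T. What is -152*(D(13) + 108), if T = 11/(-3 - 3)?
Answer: -48412/3 ≈ -16137.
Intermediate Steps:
T = -11/6 (T = 11/(-6) = 11*(-1/6) = -11/6 ≈ -1.8333)
D(O) = -11/6
-152*(D(13) + 108) = -152*(-11/6 + 108) = -152*637/6 = -48412/3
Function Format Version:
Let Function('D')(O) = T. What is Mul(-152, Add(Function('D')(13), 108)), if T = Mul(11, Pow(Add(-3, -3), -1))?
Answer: Rational(-48412, 3) ≈ -16137.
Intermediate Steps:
T = Rational(-11, 6) (T = Mul(11, Pow(-6, -1)) = Mul(11, Rational(-1, 6)) = Rational(-11, 6) ≈ -1.8333)
Function('D')(O) = Rational(-11, 6)
Mul(-152, Add(Function('D')(13), 108)) = Mul(-152, Add(Rational(-11, 6), 108)) = Mul(-152, Rational(637, 6)) = Rational(-48412, 3)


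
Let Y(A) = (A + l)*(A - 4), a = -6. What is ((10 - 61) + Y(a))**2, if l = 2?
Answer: 121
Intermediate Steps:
Y(A) = (-4 + A)*(2 + A) (Y(A) = (A + 2)*(A - 4) = (2 + A)*(-4 + A) = (-4 + A)*(2 + A))
((10 - 61) + Y(a))**2 = ((10 - 61) + (-8 + (-6)**2 - 2*(-6)))**2 = (-51 + (-8 + 36 + 12))**2 = (-51 + 40)**2 = (-11)**2 = 121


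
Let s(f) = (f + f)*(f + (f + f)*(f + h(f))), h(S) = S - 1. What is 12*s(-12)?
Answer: -169344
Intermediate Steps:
h(S) = -1 + S
s(f) = 2*f*(f + 2*f*(-1 + 2*f)) (s(f) = (f + f)*(f + (f + f)*(f + (-1 + f))) = (2*f)*(f + (2*f)*(-1 + 2*f)) = (2*f)*(f + 2*f*(-1 + 2*f)) = 2*f*(f + 2*f*(-1 + 2*f)))
12*s(-12) = 12*((-12)²*(-2 + 8*(-12))) = 12*(144*(-2 - 96)) = 12*(144*(-98)) = 12*(-14112) = -169344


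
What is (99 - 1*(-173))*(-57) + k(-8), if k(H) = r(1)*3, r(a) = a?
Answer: -15501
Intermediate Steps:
k(H) = 3 (k(H) = 1*3 = 3)
(99 - 1*(-173))*(-57) + k(-8) = (99 - 1*(-173))*(-57) + 3 = (99 + 173)*(-57) + 3 = 272*(-57) + 3 = -15504 + 3 = -15501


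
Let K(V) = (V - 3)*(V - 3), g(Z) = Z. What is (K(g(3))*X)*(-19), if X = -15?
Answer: 0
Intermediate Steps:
K(V) = (-3 + V)**2 (K(V) = (-3 + V)*(-3 + V) = (-3 + V)**2)
(K(g(3))*X)*(-19) = ((-3 + 3)**2*(-15))*(-19) = (0**2*(-15))*(-19) = (0*(-15))*(-19) = 0*(-19) = 0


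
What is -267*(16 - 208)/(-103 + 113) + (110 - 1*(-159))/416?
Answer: 10664257/2080 ≈ 5127.0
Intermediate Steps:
-267*(16 - 208)/(-103 + 113) + (110 - 1*(-159))/416 = -267/(10/(-192)) + (110 + 159)*(1/416) = -267/(10*(-1/192)) + 269*(1/416) = -267/(-5/96) + 269/416 = -267*(-96/5) + 269/416 = 25632/5 + 269/416 = 10664257/2080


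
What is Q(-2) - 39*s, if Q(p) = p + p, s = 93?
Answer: -3631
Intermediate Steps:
Q(p) = 2*p
Q(-2) - 39*s = 2*(-2) - 39*93 = -4 - 3627 = -3631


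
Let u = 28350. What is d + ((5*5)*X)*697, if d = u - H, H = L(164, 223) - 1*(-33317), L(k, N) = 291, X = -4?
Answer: -74958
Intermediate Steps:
H = 33608 (H = 291 - 1*(-33317) = 291 + 33317 = 33608)
d = -5258 (d = 28350 - 1*33608 = 28350 - 33608 = -5258)
d + ((5*5)*X)*697 = -5258 + ((5*5)*(-4))*697 = -5258 + (25*(-4))*697 = -5258 - 100*697 = -5258 - 69700 = -74958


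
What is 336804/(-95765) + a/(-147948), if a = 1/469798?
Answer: -23409789195740981/6656210918875560 ≈ -3.5170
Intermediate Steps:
a = 1/469798 ≈ 2.1286e-6
336804/(-95765) + a/(-147948) = 336804/(-95765) + (1/469798)/(-147948) = 336804*(-1/95765) + (1/469798)*(-1/147948) = -336804/95765 - 1/69505674504 = -23409789195740981/6656210918875560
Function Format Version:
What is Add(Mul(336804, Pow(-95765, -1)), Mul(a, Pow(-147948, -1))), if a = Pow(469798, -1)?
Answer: Rational(-23409789195740981, 6656210918875560) ≈ -3.5170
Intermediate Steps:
a = Rational(1, 469798) ≈ 2.1286e-6
Add(Mul(336804, Pow(-95765, -1)), Mul(a, Pow(-147948, -1))) = Add(Mul(336804, Pow(-95765, -1)), Mul(Rational(1, 469798), Pow(-147948, -1))) = Add(Mul(336804, Rational(-1, 95765)), Mul(Rational(1, 469798), Rational(-1, 147948))) = Add(Rational(-336804, 95765), Rational(-1, 69505674504)) = Rational(-23409789195740981, 6656210918875560)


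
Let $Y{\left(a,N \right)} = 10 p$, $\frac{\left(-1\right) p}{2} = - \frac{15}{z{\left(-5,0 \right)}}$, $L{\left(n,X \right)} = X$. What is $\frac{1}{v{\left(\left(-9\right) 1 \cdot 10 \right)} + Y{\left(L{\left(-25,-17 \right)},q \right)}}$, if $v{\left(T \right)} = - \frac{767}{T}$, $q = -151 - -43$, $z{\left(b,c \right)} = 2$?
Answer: $\frac{90}{14267} \approx 0.0063083$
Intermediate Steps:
$q = -108$ ($q = -151 + 43 = -108$)
$p = 15$ ($p = - 2 \left(- \frac{15}{2}\right) = - 2 \left(\left(-15\right) \frac{1}{2}\right) = \left(-2\right) \left(- \frac{15}{2}\right) = 15$)
$Y{\left(a,N \right)} = 150$ ($Y{\left(a,N \right)} = 10 \cdot 15 = 150$)
$\frac{1}{v{\left(\left(-9\right) 1 \cdot 10 \right)} + Y{\left(L{\left(-25,-17 \right)},q \right)}} = \frac{1}{- \frac{767}{\left(-9\right) 1 \cdot 10} + 150} = \frac{1}{- \frac{767}{\left(-9\right) 10} + 150} = \frac{1}{- \frac{767}{-90} + 150} = \frac{1}{\left(-767\right) \left(- \frac{1}{90}\right) + 150} = \frac{1}{\frac{767}{90} + 150} = \frac{1}{\frac{14267}{90}} = \frac{90}{14267}$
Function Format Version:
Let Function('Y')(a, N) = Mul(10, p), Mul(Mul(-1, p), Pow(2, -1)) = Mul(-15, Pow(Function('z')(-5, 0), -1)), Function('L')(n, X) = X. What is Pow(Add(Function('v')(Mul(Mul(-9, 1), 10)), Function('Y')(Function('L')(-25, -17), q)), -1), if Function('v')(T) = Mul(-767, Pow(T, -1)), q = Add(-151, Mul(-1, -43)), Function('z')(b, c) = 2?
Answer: Rational(90, 14267) ≈ 0.0063083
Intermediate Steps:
q = -108 (q = Add(-151, 43) = -108)
p = 15 (p = Mul(-2, Mul(-15, Pow(2, -1))) = Mul(-2, Mul(-15, Rational(1, 2))) = Mul(-2, Rational(-15, 2)) = 15)
Function('Y')(a, N) = 150 (Function('Y')(a, N) = Mul(10, 15) = 150)
Pow(Add(Function('v')(Mul(Mul(-9, 1), 10)), Function('Y')(Function('L')(-25, -17), q)), -1) = Pow(Add(Mul(-767, Pow(Mul(Mul(-9, 1), 10), -1)), 150), -1) = Pow(Add(Mul(-767, Pow(Mul(-9, 10), -1)), 150), -1) = Pow(Add(Mul(-767, Pow(-90, -1)), 150), -1) = Pow(Add(Mul(-767, Rational(-1, 90)), 150), -1) = Pow(Add(Rational(767, 90), 150), -1) = Pow(Rational(14267, 90), -1) = Rational(90, 14267)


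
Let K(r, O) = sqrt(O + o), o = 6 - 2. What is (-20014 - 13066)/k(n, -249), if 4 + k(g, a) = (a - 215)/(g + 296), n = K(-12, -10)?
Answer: 100859266/16975 + 95932*I*sqrt(6)/16975 ≈ 5941.6 + 13.843*I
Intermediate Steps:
o = 4
K(r, O) = sqrt(4 + O) (K(r, O) = sqrt(O + 4) = sqrt(4 + O))
n = I*sqrt(6) (n = sqrt(4 - 10) = sqrt(-6) = I*sqrt(6) ≈ 2.4495*I)
k(g, a) = -4 + (-215 + a)/(296 + g) (k(g, a) = -4 + (a - 215)/(g + 296) = -4 + (-215 + a)/(296 + g))
(-20014 - 13066)/k(n, -249) = (-20014 - 13066)/(((-1399 - 249 - 4*I*sqrt(6))/(296 + I*sqrt(6)))) = -33080*(296 + I*sqrt(6))/(-1399 - 249 - 4*I*sqrt(6)) = -33080*(296 + I*sqrt(6))/(-1648 - 4*I*sqrt(6))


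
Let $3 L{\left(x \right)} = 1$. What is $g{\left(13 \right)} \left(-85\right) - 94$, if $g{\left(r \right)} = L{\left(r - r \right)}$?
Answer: $- \frac{367}{3} \approx -122.33$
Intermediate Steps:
$L{\left(x \right)} = \frac{1}{3}$ ($L{\left(x \right)} = \frac{1}{3} \cdot 1 = \frac{1}{3}$)
$g{\left(r \right)} = \frac{1}{3}$
$g{\left(13 \right)} \left(-85\right) - 94 = \frac{1}{3} \left(-85\right) - 94 = - \frac{85}{3} - 94 = - \frac{367}{3}$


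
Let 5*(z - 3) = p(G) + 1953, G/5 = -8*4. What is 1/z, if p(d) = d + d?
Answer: 5/1648 ≈ 0.0030340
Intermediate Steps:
G = -160 (G = 5*(-8*4) = 5*(-32) = -160)
p(d) = 2*d
z = 1648/5 (z = 3 + (2*(-160) + 1953)/5 = 3 + (-320 + 1953)/5 = 3 + (⅕)*1633 = 3 + 1633/5 = 1648/5 ≈ 329.60)
1/z = 1/(1648/5) = 5/1648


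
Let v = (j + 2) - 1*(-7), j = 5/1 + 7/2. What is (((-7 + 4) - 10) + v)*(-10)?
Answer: -45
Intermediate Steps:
j = 17/2 (j = 5*1 + 7*(1/2) = 5 + 7/2 = 17/2 ≈ 8.5000)
v = 35/2 (v = (17/2 + 2) - 1*(-7) = 21/2 + 7 = 35/2 ≈ 17.500)
(((-7 + 4) - 10) + v)*(-10) = (((-7 + 4) - 10) + 35/2)*(-10) = ((-3 - 10) + 35/2)*(-10) = (-13 + 35/2)*(-10) = (9/2)*(-10) = -45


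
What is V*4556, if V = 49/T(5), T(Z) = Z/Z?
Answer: 223244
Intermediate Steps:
T(Z) = 1
V = 49 (V = 49/1 = 49*1 = 49)
V*4556 = 49*4556 = 223244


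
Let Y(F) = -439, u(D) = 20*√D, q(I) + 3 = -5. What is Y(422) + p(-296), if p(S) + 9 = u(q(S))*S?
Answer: -448 - 11840*I*√2 ≈ -448.0 - 16744.0*I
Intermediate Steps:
q(I) = -8 (q(I) = -3 - 5 = -8)
p(S) = -9 + 40*I*S*√2 (p(S) = -9 + (20*√(-8))*S = -9 + (20*(2*I*√2))*S = -9 + (40*I*√2)*S = -9 + 40*I*S*√2)
Y(422) + p(-296) = -439 + (-9 + 40*I*(-296)*√2) = -439 + (-9 - 11840*I*√2) = -448 - 11840*I*√2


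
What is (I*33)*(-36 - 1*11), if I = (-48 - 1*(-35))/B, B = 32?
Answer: 20163/32 ≈ 630.09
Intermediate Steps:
I = -13/32 (I = (-48 - 1*(-35))/32 = (-48 + 35)*(1/32) = -13*1/32 = -13/32 ≈ -0.40625)
(I*33)*(-36 - 1*11) = (-13/32*33)*(-36 - 1*11) = -429*(-36 - 11)/32 = -429/32*(-47) = 20163/32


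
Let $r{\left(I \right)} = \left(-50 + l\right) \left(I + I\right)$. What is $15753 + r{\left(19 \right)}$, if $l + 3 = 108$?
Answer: $17843$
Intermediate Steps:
$l = 105$ ($l = -3 + 108 = 105$)
$r{\left(I \right)} = 110 I$ ($r{\left(I \right)} = \left(-50 + 105\right) \left(I + I\right) = 55 \cdot 2 I = 110 I$)
$15753 + r{\left(19 \right)} = 15753 + 110 \cdot 19 = 15753 + 2090 = 17843$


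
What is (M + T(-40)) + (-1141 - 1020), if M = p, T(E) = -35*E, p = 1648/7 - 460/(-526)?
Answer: -965967/1841 ≈ -524.70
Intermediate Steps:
p = 435034/1841 (p = 1648*(⅐) - 460*(-1/526) = 1648/7 + 230/263 = 435034/1841 ≈ 236.30)
M = 435034/1841 ≈ 236.30
(M + T(-40)) + (-1141 - 1020) = (435034/1841 - 35*(-40)) + (-1141 - 1020) = (435034/1841 + 1400) - 2161 = 3012434/1841 - 2161 = -965967/1841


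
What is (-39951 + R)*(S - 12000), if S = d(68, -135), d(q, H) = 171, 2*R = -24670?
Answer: 618491094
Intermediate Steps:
R = -12335 (R = (½)*(-24670) = -12335)
S = 171
(-39951 + R)*(S - 12000) = (-39951 - 12335)*(171 - 12000) = -52286*(-11829) = 618491094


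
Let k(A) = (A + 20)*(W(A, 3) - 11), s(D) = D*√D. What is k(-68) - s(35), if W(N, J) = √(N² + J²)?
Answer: 528 - 48*√4633 - 35*√35 ≈ -2946.2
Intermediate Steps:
s(D) = D^(3/2)
W(N, J) = √(J² + N²)
k(A) = (-11 + √(9 + A²))*(20 + A) (k(A) = (A + 20)*(√(3² + A²) - 11) = (20 + A)*(√(9 + A²) - 11) = (20 + A)*(-11 + √(9 + A²)) = (-11 + √(9 + A²))*(20 + A))
k(-68) - s(35) = (-220 - 11*(-68) + 20*√(9 + (-68)²) - 68*√(9 + (-68)²)) - 35^(3/2) = (-220 + 748 + 20*√(9 + 4624) - 68*√(9 + 4624)) - 35*√35 = (-220 + 748 + 20*√4633 - 68*√4633) - 35*√35 = (528 - 48*√4633) - 35*√35 = 528 - 48*√4633 - 35*√35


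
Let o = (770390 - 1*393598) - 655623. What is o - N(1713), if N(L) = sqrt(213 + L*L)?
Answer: -278831 - sqrt(2934582) ≈ -2.8054e+5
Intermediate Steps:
o = -278831 (o = (770390 - 393598) - 655623 = 376792 - 655623 = -278831)
N(L) = sqrt(213 + L**2)
o - N(1713) = -278831 - sqrt(213 + 1713**2) = -278831 - sqrt(213 + 2934369) = -278831 - sqrt(2934582)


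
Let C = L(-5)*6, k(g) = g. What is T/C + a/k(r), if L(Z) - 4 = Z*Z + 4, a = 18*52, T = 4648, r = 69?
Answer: 84340/2277 ≈ 37.040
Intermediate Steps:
a = 936
L(Z) = 8 + Z² (L(Z) = 4 + (Z*Z + 4) = 4 + (Z² + 4) = 4 + (4 + Z²) = 8 + Z²)
C = 198 (C = (8 + (-5)²)*6 = (8 + 25)*6 = 33*6 = 198)
T/C + a/k(r) = 4648/198 + 936/69 = 4648*(1/198) + 936*(1/69) = 2324/99 + 312/23 = 84340/2277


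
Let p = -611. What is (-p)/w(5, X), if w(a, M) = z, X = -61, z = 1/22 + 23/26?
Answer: 87373/133 ≈ 656.94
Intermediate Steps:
z = 133/143 (z = 1*(1/22) + 23*(1/26) = 1/22 + 23/26 = 133/143 ≈ 0.93007)
w(a, M) = 133/143
(-p)/w(5, X) = (-1*(-611))/(133/143) = 611*(143/133) = 87373/133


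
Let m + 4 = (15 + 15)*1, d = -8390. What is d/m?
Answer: -4195/13 ≈ -322.69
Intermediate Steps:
m = 26 (m = -4 + (15 + 15)*1 = -4 + 30*1 = -4 + 30 = 26)
d/m = -8390/26 = -8390*1/26 = -4195/13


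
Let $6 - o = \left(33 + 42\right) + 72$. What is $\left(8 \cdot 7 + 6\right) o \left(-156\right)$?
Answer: $1363752$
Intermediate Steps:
$o = -141$ ($o = 6 - \left(\left(33 + 42\right) + 72\right) = 6 - \left(75 + 72\right) = 6 - 147 = -141$)
$\left(8 \cdot 7 + 6\right) o \left(-156\right) = \left(8 \cdot 7 + 6\right) \left(-141\right) \left(-156\right) = \left(56 + 6\right) \left(-141\right) \left(-156\right) = 62 \left(-141\right) \left(-156\right) = \left(-8742\right) \left(-156\right) = 1363752$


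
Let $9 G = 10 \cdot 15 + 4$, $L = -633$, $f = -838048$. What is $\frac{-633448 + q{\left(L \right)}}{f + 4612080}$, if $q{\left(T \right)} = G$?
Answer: $- \frac{2850439}{16983144} \approx -0.16784$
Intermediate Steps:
$G = \frac{154}{9}$ ($G = \frac{10 \cdot 15 + 4}{9} = \frac{150 + 4}{9} = \frac{1}{9} \cdot 154 = \frac{154}{9} \approx 17.111$)
$q{\left(T \right)} = \frac{154}{9}$
$\frac{-633448 + q{\left(L \right)}}{f + 4612080} = \frac{-633448 + \frac{154}{9}}{-838048 + 4612080} = - \frac{5700878}{9 \cdot 3774032} = \left(- \frac{5700878}{9}\right) \frac{1}{3774032} = - \frac{2850439}{16983144}$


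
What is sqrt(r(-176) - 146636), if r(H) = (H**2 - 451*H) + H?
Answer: 2*I*sqrt(9115) ≈ 190.95*I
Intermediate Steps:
r(H) = H**2 - 450*H
sqrt(r(-176) - 146636) = sqrt(-176*(-450 - 176) - 146636) = sqrt(-176*(-626) - 146636) = sqrt(110176 - 146636) = sqrt(-36460) = 2*I*sqrt(9115)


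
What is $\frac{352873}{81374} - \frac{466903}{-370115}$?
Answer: $\frac{168597355117}{30117738010} \approx 5.5979$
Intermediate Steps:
$\frac{352873}{81374} - \frac{466903}{-370115} = 352873 \cdot \frac{1}{81374} - - \frac{466903}{370115} = \frac{352873}{81374} + \frac{466903}{370115} = \frac{168597355117}{30117738010}$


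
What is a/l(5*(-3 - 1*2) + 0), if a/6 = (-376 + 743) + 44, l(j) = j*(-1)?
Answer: 2466/25 ≈ 98.640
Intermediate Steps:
l(j) = -j
a = 2466 (a = 6*((-376 + 743) + 44) = 6*(367 + 44) = 6*411 = 2466)
a/l(5*(-3 - 1*2) + 0) = 2466/(-(5*(-3 - 1*2) + 0)) = 2466/(-(5*(-3 - 2) + 0)) = 2466/(-(5*(-5) + 0)) = 2466/(-(-25 + 0)) = 2466/(-1*(-25)) = 2466/25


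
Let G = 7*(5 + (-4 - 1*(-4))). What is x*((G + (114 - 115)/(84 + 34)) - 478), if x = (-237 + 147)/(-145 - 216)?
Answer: -2352375/21299 ≈ -110.45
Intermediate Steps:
x = 90/361 (x = -90/(-361) = -90*(-1/361) = 90/361 ≈ 0.24931)
G = 35 (G = 7*(5 + (-4 + 4)) = 7*(5 + 0) = 7*5 = 35)
x*((G + (114 - 115)/(84 + 34)) - 478) = 90*((35 + (114 - 115)/(84 + 34)) - 478)/361 = 90*((35 - 1/118) - 478)/361 = 90*(4129/118 - 478)/361 = (90/361)*(-52275/118) = -2352375/21299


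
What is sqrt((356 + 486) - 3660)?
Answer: I*sqrt(2818) ≈ 53.085*I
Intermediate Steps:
sqrt((356 + 486) - 3660) = sqrt(842 - 3660) = sqrt(-2818) = I*sqrt(2818)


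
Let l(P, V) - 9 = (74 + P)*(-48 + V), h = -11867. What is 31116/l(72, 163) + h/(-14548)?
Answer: 652029301/244391852 ≈ 2.6680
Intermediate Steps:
l(P, V) = 9 + (-48 + V)*(74 + P) (l(P, V) = 9 + (74 + P)*(-48 + V) = 9 + (-48 + V)*(74 + P))
31116/l(72, 163) + h/(-14548) = 31116/(-3543 - 48*72 + 74*163 + 72*163) - 11867/(-14548) = 31116/(-3543 - 3456 + 12062 + 11736) - 11867*(-1/14548) = 31116/16799 + 11867/14548 = 652029301/244391852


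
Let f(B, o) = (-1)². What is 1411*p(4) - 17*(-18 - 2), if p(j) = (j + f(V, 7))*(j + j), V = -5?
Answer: 56780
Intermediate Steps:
f(B, o) = 1
p(j) = 2*j*(1 + j) (p(j) = (j + 1)*(j + j) = (1 + j)*(2*j) = 2*j*(1 + j))
1411*p(4) - 17*(-18 - 2) = 1411*(2*4*(1 + 4)) - 17*(-18 - 2) = 1411*(2*4*5) - 17*(-20) = 1411*40 + 340 = 56440 + 340 = 56780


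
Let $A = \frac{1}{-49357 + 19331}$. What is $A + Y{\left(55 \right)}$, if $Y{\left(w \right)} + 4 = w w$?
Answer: $\frac{90708545}{30026} \approx 3021.0$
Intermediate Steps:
$Y{\left(w \right)} = -4 + w^{2}$ ($Y{\left(w \right)} = -4 + w w = -4 + w^{2}$)
$A = - \frac{1}{30026}$ ($A = \frac{1}{-30026} = - \frac{1}{30026} \approx -3.3304 \cdot 10^{-5}$)
$A + Y{\left(55 \right)} = - \frac{1}{30026} - \left(4 - 55^{2}\right) = - \frac{1}{30026} + \left(-4 + 3025\right) = - \frac{1}{30026} + 3021 = \frac{90708545}{30026}$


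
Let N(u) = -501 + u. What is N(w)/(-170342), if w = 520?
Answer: -19/170342 ≈ -0.00011154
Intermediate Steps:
N(w)/(-170342) = (-501 + 520)/(-170342) = 19*(-1/170342) = -19/170342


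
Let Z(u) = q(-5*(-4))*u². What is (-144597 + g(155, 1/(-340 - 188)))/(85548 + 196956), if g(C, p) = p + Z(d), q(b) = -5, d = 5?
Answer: -76413217/149162112 ≈ -0.51228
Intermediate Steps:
Z(u) = -5*u²
g(C, p) = -125 + p (g(C, p) = p - 5*5² = p - 5*25 = p - 125 = -125 + p)
(-144597 + g(155, 1/(-340 - 188)))/(85548 + 196956) = (-144597 + (-125 + 1/(-340 - 188)))/(85548 + 196956) = (-144597 + (-125 + 1/(-528)))/282504 = (-144597 + (-125 - 1/528))*(1/282504) = (-144597 - 66001/528)*(1/282504) = -76413217/528*1/282504 = -76413217/149162112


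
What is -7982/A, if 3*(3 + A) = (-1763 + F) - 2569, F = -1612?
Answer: 23946/5953 ≈ 4.0225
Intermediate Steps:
A = -5953/3 (A = -3 + ((-1763 - 1612) - 2569)/3 = -3 + (-3375 - 2569)/3 = -3 + (⅓)*(-5944) = -3 - 5944/3 = -5953/3 ≈ -1984.3)
-7982/A = -7982/(-5953/3) = -7982*(-3/5953) = 23946/5953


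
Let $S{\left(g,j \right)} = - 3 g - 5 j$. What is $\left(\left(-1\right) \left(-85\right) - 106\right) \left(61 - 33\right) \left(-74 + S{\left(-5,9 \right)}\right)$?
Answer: $61152$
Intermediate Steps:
$S{\left(g,j \right)} = - 5 j - 3 g$
$\left(\left(-1\right) \left(-85\right) - 106\right) \left(61 - 33\right) \left(-74 + S{\left(-5,9 \right)}\right) = \left(\left(-1\right) \left(-85\right) - 106\right) \left(61 - 33\right) \left(-74 - 30\right) = \left(85 - 106\right) 28 \left(-74 + \left(-45 + 15\right)\right) = - 21 \cdot 28 \left(-74 - 30\right) = - 21 \cdot 28 \left(-104\right) = \left(-21\right) \left(-2912\right) = 61152$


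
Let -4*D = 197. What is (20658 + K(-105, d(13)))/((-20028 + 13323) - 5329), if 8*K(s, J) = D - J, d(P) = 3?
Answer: -60077/35008 ≈ -1.7161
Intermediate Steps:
D = -197/4 (D = -1/4*197 = -197/4 ≈ -49.250)
K(s, J) = -197/32 - J/8 (K(s, J) = (-197/4 - J)/8 = -197/32 - J/8)
(20658 + K(-105, d(13)))/((-20028 + 13323) - 5329) = (20658 + (-197/32 - 1/8*3))/((-20028 + 13323) - 5329) = (20658 + (-197/32 - 3/8))/(-6705 - 5329) = (20658 - 209/32)/(-12034) = (660847/32)*(-1/12034) = -60077/35008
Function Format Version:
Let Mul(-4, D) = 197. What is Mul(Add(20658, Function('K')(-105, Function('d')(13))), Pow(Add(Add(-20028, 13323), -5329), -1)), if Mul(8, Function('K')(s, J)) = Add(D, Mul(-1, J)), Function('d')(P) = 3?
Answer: Rational(-60077, 35008) ≈ -1.7161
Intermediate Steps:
D = Rational(-197, 4) (D = Mul(Rational(-1, 4), 197) = Rational(-197, 4) ≈ -49.250)
Function('K')(s, J) = Add(Rational(-197, 32), Mul(Rational(-1, 8), J)) (Function('K')(s, J) = Mul(Rational(1, 8), Add(Rational(-197, 4), Mul(-1, J))) = Add(Rational(-197, 32), Mul(Rational(-1, 8), J)))
Mul(Add(20658, Function('K')(-105, Function('d')(13))), Pow(Add(Add(-20028, 13323), -5329), -1)) = Mul(Add(20658, Add(Rational(-197, 32), Mul(Rational(-1, 8), 3))), Pow(Add(Add(-20028, 13323), -5329), -1)) = Mul(Add(20658, Add(Rational(-197, 32), Rational(-3, 8))), Pow(Add(-6705, -5329), -1)) = Mul(Add(20658, Rational(-209, 32)), Pow(-12034, -1)) = Mul(Rational(660847, 32), Rational(-1, 12034)) = Rational(-60077, 35008)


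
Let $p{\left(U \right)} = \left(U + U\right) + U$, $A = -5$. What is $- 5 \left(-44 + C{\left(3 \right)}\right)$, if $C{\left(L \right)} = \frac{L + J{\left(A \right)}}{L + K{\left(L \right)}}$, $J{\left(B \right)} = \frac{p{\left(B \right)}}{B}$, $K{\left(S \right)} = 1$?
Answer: $\frac{425}{2} \approx 212.5$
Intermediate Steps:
$p{\left(U \right)} = 3 U$ ($p{\left(U \right)} = 2 U + U = 3 U$)
$J{\left(B \right)} = 3$ ($J{\left(B \right)} = \frac{3 B}{B} = 3$)
$C{\left(L \right)} = \frac{3 + L}{1 + L}$ ($C{\left(L \right)} = \frac{L + 3}{L + 1} = \frac{3 + L}{1 + L}$)
$- 5 \left(-44 + C{\left(3 \right)}\right) = - 5 \left(-44 + \frac{3 + 3}{1 + 3}\right) = - 5 \left(-44 + \frac{1}{4} \cdot 6\right) = - 5 \left(-44 + \frac{3}{2}\right) = \left(-5\right) \left(- \frac{85}{2}\right) = \frac{425}{2}$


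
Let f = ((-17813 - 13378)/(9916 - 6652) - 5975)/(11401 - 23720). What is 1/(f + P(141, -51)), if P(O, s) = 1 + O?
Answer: 13403072/1909747421 ≈ 0.0070182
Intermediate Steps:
f = 6511197/13403072 (f = (-31191/3264 - 5975)/(-12319) = (-31191*1/3264 - 5975)*(-1/12319) = (-10397/1088 - 5975)*(-1/12319) = -6511197/1088*(-1/12319) = 6511197/13403072 ≈ 0.48580)
1/(f + P(141, -51)) = 1/(6511197/13403072 + (1 + 141)) = 1/(6511197/13403072 + 142) = 1/(1909747421/13403072) = 13403072/1909747421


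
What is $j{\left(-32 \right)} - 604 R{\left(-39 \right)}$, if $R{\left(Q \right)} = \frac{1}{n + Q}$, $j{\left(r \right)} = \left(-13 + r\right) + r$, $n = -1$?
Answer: $- \frac{619}{10} \approx -61.9$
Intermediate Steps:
$j{\left(r \right)} = -13 + 2 r$
$R{\left(Q \right)} = \frac{1}{-1 + Q}$
$j{\left(-32 \right)} - 604 R{\left(-39 \right)} = \left(-13 + 2 \left(-32\right)\right) - \frac{604}{-1 - 39} = \left(-13 - 64\right) - \frac{604}{-40} = -77 - - \frac{151}{10} = -77 + \frac{151}{10} = - \frac{619}{10}$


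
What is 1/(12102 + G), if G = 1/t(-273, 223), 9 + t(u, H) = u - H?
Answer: 505/6111509 ≈ 8.2631e-5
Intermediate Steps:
t(u, H) = -9 + u - H (t(u, H) = -9 + (u - H) = -9 + u - H)
G = -1/505 (G = 1/(-9 - 273 - 1*223) = 1/(-9 - 273 - 223) = 1/(-505) = -1/505 ≈ -0.0019802)
1/(12102 + G) = 1/(12102 - 1/505) = 1/(6111509/505) = 505/6111509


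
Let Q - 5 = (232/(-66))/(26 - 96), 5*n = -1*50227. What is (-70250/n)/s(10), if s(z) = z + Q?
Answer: 405693750/873095941 ≈ 0.46466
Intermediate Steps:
n = -50227/5 (n = (-1*50227)/5 = (⅕)*(-50227) = -50227/5 ≈ -10045.)
Q = 5833/1155 (Q = 5 + (232/(-66))/(26 - 96) = 5 + (232*(-1/66))/(-70) = 5 - 116/33*(-1/70) = 5 + 58/1155 = 5833/1155 ≈ 5.0502)
s(z) = 5833/1155 + z (s(z) = z + 5833/1155 = 5833/1155 + z)
(-70250/n)/s(10) = (-70250/(-50227/5))/(5833/1155 + 10) = (-70250*(-5/50227))/(17383/1155) = (351250/50227)*(1155/17383) = 405693750/873095941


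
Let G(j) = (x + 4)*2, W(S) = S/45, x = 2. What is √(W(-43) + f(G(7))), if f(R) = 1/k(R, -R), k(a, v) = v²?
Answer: I*√3415/60 ≈ 0.97397*I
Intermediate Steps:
W(S) = S/45 (W(S) = S*(1/45) = S/45)
G(j) = 12 (G(j) = (2 + 4)*2 = 6*2 = 12)
f(R) = R⁻² (f(R) = 1/((-R)²) = 1/(R²) = R⁻²)
√(W(-43) + f(G(7))) = √((1/45)*(-43) + 12⁻²) = √(-43/45 + 1/144) = √(-683/720) = I*√3415/60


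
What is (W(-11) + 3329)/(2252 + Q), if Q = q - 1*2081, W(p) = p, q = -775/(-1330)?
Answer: 882588/45641 ≈ 19.338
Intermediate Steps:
q = 155/266 (q = -775*(-1/1330) = 155/266 ≈ 0.58271)
Q = -553391/266 (Q = 155/266 - 1*2081 = 155/266 - 2081 = -553391/266 ≈ -2080.4)
(W(-11) + 3329)/(2252 + Q) = (-11 + 3329)/(2252 - 553391/266) = 3318/(45641/266) = 3318*(266/45641) = 882588/45641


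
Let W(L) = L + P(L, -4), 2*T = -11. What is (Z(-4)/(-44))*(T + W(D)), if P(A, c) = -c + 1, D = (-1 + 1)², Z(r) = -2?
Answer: -1/44 ≈ -0.022727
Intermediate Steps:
D = 0 (D = 0² = 0)
P(A, c) = 1 - c
T = -11/2 (T = (½)*(-11) = -11/2 ≈ -5.5000)
W(L) = 5 + L (W(L) = L + (1 - 1*(-4)) = L + (1 + 4) = L + 5 = 5 + L)
(Z(-4)/(-44))*(T + W(D)) = (-2/(-44))*(-11/2 + (5 + 0)) = (-2*(-1/44))*(-11/2 + 5) = (1/22)*(-½) = -1/44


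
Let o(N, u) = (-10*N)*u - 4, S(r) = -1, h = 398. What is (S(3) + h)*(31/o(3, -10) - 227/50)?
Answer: -13029937/7400 ≈ -1760.8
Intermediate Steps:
o(N, u) = -4 - 10*N*u (o(N, u) = -10*N*u - 4 = -4 - 10*N*u)
(S(3) + h)*(31/o(3, -10) - 227/50) = (-1 + 398)*(31/(-4 - 10*3*(-10)) - 227/50) = 397*(31/(-4 + 300) - 227*1/50) = 397*(31/296 - 227/50) = 397*(-32821/7400) = -13029937/7400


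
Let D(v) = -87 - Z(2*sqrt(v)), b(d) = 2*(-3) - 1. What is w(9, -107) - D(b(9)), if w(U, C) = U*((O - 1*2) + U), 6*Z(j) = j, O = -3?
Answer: 123 + I*sqrt(7)/3 ≈ 123.0 + 0.88192*I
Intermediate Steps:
Z(j) = j/6
w(U, C) = U*(-5 + U) (w(U, C) = U*((-3 - 1*2) + U) = U*((-3 - 2) + U) = U*(-5 + U))
b(d) = -7 (b(d) = -6 - 1 = -7)
D(v) = -87 - sqrt(v)/3 (D(v) = -87 - 2*sqrt(v)/6 = -87 - sqrt(v)/3)
w(9, -107) - D(b(9)) = 9*(-5 + 9) - (-87 - I*sqrt(7)/3) = 9*4 - (-87 - I*sqrt(7)/3) = 36 - (-87 - I*sqrt(7)/3) = 36 + (87 + I*sqrt(7)/3) = 123 + I*sqrt(7)/3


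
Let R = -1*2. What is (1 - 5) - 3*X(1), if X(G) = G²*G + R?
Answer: -1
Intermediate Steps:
R = -2
X(G) = -2 + G³ (X(G) = G²*G - 2 = G³ - 2 = -2 + G³)
(1 - 5) - 3*X(1) = (1 - 5) - 3*(-2 + 1³) = -4 - 3*(-2 + 1) = -4 - 3*(-1) = -4 + 3 = -1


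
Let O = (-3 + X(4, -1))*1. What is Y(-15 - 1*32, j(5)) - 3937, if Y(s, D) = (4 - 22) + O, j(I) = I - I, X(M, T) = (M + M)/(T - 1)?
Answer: -3962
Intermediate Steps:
X(M, T) = 2*M/(-1 + T) (X(M, T) = (2*M)/(-1 + T) = 2*M/(-1 + T))
j(I) = 0
O = -7 (O = (-3 + 2*4/(-1 - 1))*1 = (-3 + 2*4/(-2))*1 = (-3 + 2*4*(-½))*1 = (-3 - 4)*1 = -7*1 = -7)
Y(s, D) = -25 (Y(s, D) = (4 - 22) - 7 = -18 - 7 = -25)
Y(-15 - 1*32, j(5)) - 3937 = -25 - 3937 = -3962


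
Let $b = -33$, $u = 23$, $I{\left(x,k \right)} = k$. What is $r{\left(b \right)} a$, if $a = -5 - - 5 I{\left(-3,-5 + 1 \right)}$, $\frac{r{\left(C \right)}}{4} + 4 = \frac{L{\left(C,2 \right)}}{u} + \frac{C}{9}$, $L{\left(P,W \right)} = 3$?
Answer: $\frac{52000}{69} \approx 753.62$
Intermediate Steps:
$r{\left(C \right)} = - \frac{356}{23} + \frac{4 C}{9}$ ($r{\left(C \right)} = -16 + 4 \left(\frac{3}{23} + \frac{C}{9}\right) = -16 + \left(\frac{12}{23} + \frac{4 C}{9}\right) = - \frac{356}{23} + \frac{4 C}{9}$)
$a = -25$ ($a = -5 - - 5 \left(-5 + 1\right) = -5 - \left(-5\right) \left(-4\right) = -5 - 20 = -25$)
$r{\left(b \right)} a = \left(- \frac{356}{23} + \frac{4}{9} \left(-33\right)\right) \left(-25\right) = \left(- \frac{356}{23} - \frac{44}{3}\right) \left(-25\right) = \left(- \frac{2080}{69}\right) \left(-25\right) = \frac{52000}{69}$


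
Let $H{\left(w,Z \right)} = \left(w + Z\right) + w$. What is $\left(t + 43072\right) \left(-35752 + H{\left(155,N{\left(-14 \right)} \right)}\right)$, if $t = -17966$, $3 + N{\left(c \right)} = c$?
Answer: $-890233654$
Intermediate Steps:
$N{\left(c \right)} = -3 + c$
$H{\left(w,Z \right)} = Z + 2 w$ ($H{\left(w,Z \right)} = \left(Z + w\right) + w = Z + 2 w$)
$\left(t + 43072\right) \left(-35752 + H{\left(155,N{\left(-14 \right)} \right)}\right) = \left(-17966 + 43072\right) \left(-35752 + \left(\left(-3 - 14\right) + 2 \cdot 155\right)\right) = 25106 \left(-35752 + \left(-17 + 310\right)\right) = 25106 \left(-35752 + 293\right) = 25106 \left(-35459\right) = -890233654$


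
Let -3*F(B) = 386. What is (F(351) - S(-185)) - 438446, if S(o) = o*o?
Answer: -1418399/3 ≈ -4.7280e+5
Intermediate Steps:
S(o) = o²
F(B) = -386/3 (F(B) = -⅓*386 = -386/3)
(F(351) - S(-185)) - 438446 = (-386/3 - 1*(-185)²) - 438446 = (-386/3 - 1*34225) - 438446 = (-386/3 - 34225) - 438446 = -103061/3 - 438446 = -1418399/3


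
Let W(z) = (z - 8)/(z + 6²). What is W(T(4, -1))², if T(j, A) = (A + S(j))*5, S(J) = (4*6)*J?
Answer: 218089/261121 ≈ 0.83520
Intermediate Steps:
S(J) = 24*J
T(j, A) = 5*A + 120*j (T(j, A) = (A + 24*j)*5 = 5*A + 120*j)
W(z) = (-8 + z)/(36 + z) (W(z) = (-8 + z)/(z + 36) = (-8 + z)/(36 + z))
W(T(4, -1))² = ((-8 + (5*(-1) + 120*4))/(36 + (5*(-1) + 120*4)))² = ((-8 + (-5 + 480))/(36 + (-5 + 480)))² = ((-8 + 475)/(36 + 475))² = (467/511)² = 218089/261121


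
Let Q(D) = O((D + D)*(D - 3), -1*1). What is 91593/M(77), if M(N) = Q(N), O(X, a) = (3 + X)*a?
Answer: -91593/11399 ≈ -8.0352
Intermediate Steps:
O(X, a) = a*(3 + X)
Q(D) = -3 - 2*D*(-3 + D) (Q(D) = (-1*1)*(3 + (D + D)*(D - 3)) = -(3 + (2*D)*(-3 + D)) = -(3 + 2*D*(-3 + D)) = -3 - 2*D*(-3 + D))
M(N) = -3 - 2*N*(-3 + N)
91593/M(77) = 91593/(-3 - 2*77*(-3 + 77)) = 91593/(-3 - 2*77*74) = 91593/(-3 - 11396) = 91593/(-11399) = 91593*(-1/11399) = -91593/11399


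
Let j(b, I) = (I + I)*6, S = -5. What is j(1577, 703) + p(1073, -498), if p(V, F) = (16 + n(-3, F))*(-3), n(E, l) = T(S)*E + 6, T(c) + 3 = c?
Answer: 8298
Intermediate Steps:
j(b, I) = 12*I (j(b, I) = (2*I)*6 = 12*I)
T(c) = -3 + c
n(E, l) = 6 - 8*E (n(E, l) = (-3 - 5)*E + 6 = -8*E + 6 = 6 - 8*E)
p(V, F) = -138 (p(V, F) = (16 + (6 - 8*(-3)))*(-3) = (16 + (6 + 24))*(-3) = (16 + 30)*(-3) = 46*(-3) = -138)
j(1577, 703) + p(1073, -498) = 12*703 - 138 = 8436 - 138 = 8298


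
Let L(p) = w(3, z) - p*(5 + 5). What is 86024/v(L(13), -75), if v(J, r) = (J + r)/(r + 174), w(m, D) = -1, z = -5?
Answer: -4258188/103 ≈ -41342.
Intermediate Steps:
L(p) = -1 - 10*p (L(p) = -1 - p*(5 + 5) = -1 - p*10 = -1 - 10*p)
v(J, r) = (J + r)/(174 + r)
86024/v(L(13), -75) = 86024/((((-1 - 10*13) - 75)/(174 - 75))) = 86024/((((-1 - 130) - 75)/99)) = 86024/(((-131 - 75)/99)) = 86024/(((1/99)*(-206))) = 86024/(-206/99) = 86024*(-99/206) = -4258188/103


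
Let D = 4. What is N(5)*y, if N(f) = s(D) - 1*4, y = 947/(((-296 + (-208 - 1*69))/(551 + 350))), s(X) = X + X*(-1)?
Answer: 3412988/573 ≈ 5956.4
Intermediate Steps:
s(X) = 0 (s(X) = X - X = 0)
y = -853247/573 (y = 947/(((-296 + (-208 - 69))/901)) = 947/(((-296 - 277)*(1/901))) = 947/((-573*1/901)) = 947/(-573/901) = 947*(-901/573) = -853247/573 ≈ -1489.1)
N(f) = -4 (N(f) = 0 - 1*4 = 0 - 4 = -4)
N(5)*y = -4*(-853247/573) = 3412988/573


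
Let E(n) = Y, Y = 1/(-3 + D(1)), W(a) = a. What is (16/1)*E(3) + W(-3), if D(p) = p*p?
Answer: -11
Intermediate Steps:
D(p) = p²
Y = -½ (Y = 1/(-3 + 1²) = 1/(-3 + 1) = 1/(-2) = -½ ≈ -0.50000)
E(n) = -½
(16/1)*E(3) + W(-3) = (16/1)*(-½) - 3 = (16*1)*(-½) - 3 = 16*(-½) - 3 = -8 - 3 = -11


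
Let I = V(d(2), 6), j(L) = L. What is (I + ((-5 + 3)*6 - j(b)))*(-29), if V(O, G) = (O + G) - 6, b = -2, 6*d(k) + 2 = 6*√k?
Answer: 899/3 - 29*√2 ≈ 258.65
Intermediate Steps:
d(k) = -⅓ + √k (d(k) = -⅓ + (6*√k)/6 = -⅓ + √k)
V(O, G) = -6 + G + O (V(O, G) = (G + O) - 6 = -6 + G + O)
I = -⅓ + √2 (I = -6 + 6 + (-⅓ + √2) = -⅓ + √2 ≈ 1.0809)
(I + ((-5 + 3)*6 - j(b)))*(-29) = ((-⅓ + √2) + ((-5 + 3)*6 - 1*(-2)))*(-29) = ((-⅓ + √2) + (-2*6 + 2))*(-29) = ((-⅓ + √2) + (-12 + 2))*(-29) = ((-⅓ + √2) - 10)*(-29) = (-31/3 + √2)*(-29) = 899/3 - 29*√2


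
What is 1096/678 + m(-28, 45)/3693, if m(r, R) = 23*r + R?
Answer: 606901/417309 ≈ 1.4543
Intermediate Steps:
m(r, R) = R + 23*r
1096/678 + m(-28, 45)/3693 = 1096/678 + (45 + 23*(-28))/3693 = 1096*(1/678) + (45 - 644)*(1/3693) = 548/339 - 599*1/3693 = 548/339 - 599/3693 = 606901/417309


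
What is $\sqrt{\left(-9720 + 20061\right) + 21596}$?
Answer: $\sqrt{31937} \approx 178.71$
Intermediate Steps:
$\sqrt{\left(-9720 + 20061\right) + 21596} = \sqrt{10341 + 21596} = \sqrt{31937}$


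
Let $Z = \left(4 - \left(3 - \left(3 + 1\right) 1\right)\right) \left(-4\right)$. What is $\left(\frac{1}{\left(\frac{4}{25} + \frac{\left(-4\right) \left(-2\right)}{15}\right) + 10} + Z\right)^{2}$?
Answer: $\frac{254881225}{643204} \approx 396.27$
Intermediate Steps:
$Z = -20$ ($Z = \left(4 + \left(-3 + 4 \cdot 1\right)\right) \left(-4\right) = \left(4 + \left(-3 + 4\right)\right) \left(-4\right) = \left(4 + 1\right) \left(-4\right) = 5 \left(-4\right) = -20$)
$\left(\frac{1}{\left(\frac{4}{25} + \frac{\left(-4\right) \left(-2\right)}{15}\right) + 10} + Z\right)^{2} = \left(\frac{1}{\left(\frac{4}{25} + \frac{\left(-4\right) \left(-2\right)}{15}\right) + 10} - 20\right)^{2} = \left(\frac{1}{\left(4 \cdot \frac{1}{25} + 8 \cdot \frac{1}{15}\right) + 10} - 20\right)^{2} = \left(\frac{1}{\left(\frac{4}{25} + \frac{8}{15}\right) + 10} - 20\right)^{2} = \left(\frac{1}{\frac{52}{75} + 10} - 20\right)^{2} = \left(\frac{1}{\frac{802}{75}} - 20\right)^{2} = \left(\frac{75}{802} - 20\right)^{2} = \left(- \frac{15965}{802}\right)^{2} = \frac{254881225}{643204}$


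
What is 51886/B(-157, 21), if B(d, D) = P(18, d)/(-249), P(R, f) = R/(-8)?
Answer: 17226152/3 ≈ 5.7420e+6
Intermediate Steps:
P(R, f) = -R/8 (P(R, f) = R*(-1/8) = -R/8)
B(d, D) = 3/332 (B(d, D) = -1/8*18/(-249) = -9/4*(-1/249) = 3/332)
51886/B(-157, 21) = 51886/(3/332) = 51886*(332/3) = 17226152/3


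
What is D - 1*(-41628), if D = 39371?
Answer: 80999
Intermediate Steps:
D - 1*(-41628) = 39371 - 1*(-41628) = 39371 + 41628 = 80999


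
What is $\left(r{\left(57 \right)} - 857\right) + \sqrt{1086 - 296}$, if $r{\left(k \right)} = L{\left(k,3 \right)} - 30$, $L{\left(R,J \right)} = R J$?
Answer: $-716 + \sqrt{790} \approx -687.89$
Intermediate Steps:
$L{\left(R,J \right)} = J R$
$r{\left(k \right)} = -30 + 3 k$ ($r{\left(k \right)} = 3 k - 30 = -30 + 3 k$)
$\left(r{\left(57 \right)} - 857\right) + \sqrt{1086 - 296} = \left(\left(-30 + 3 \cdot 57\right) - 857\right) + \sqrt{1086 - 296} = \left(\left(-30 + 171\right) - 857\right) + \sqrt{790} = \left(141 - 857\right) + \sqrt{790} = -716 + \sqrt{790}$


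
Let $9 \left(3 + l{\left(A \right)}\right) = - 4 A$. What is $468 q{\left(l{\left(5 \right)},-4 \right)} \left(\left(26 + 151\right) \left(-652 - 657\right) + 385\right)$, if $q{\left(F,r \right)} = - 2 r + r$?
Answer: $-433008576$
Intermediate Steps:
$l{\left(A \right)} = -3 - \frac{4 A}{9}$ ($l{\left(A \right)} = -3 + \frac{\left(-4\right) A}{9} = -3 - \frac{4 A}{9}$)
$q{\left(F,r \right)} = - r$
$468 q{\left(l{\left(5 \right)},-4 \right)} \left(\left(26 + 151\right) \left(-652 - 657\right) + 385\right) = 468 \left(\left(-1\right) \left(-4\right)\right) \left(\left(26 + 151\right) \left(-652 - 657\right) + 385\right) = 468 \cdot 4 \left(177 \left(-1309\right) + 385\right) = 1872 \left(-231693 + 385\right) = 1872 \left(-231308\right) = -433008576$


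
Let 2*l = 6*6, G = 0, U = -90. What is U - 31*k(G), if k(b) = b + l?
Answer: -648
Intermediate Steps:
l = 18 (l = (6*6)/2 = (1/2)*36 = 18)
k(b) = 18 + b (k(b) = b + 18 = 18 + b)
U - 31*k(G) = -90 - 31*(18 + 0) = -90 - 31*18 = -90 - 558 = -648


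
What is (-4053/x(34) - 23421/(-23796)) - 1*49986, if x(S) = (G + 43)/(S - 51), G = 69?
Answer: -1566405911/31728 ≈ -49370.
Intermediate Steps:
x(S) = 112/(-51 + S) (x(S) = (69 + 43)/(S - 51) = 112/(-51 + S))
(-4053/x(34) - 23421/(-23796)) - 1*49986 = (-4053/(112/(-51 + 34)) - 23421/(-23796)) - 1*49986 = (-4053/(112/(-17)) - 23421*(-1/23796)) - 49986 = (-4053/(112*(-1/17)) + 7807/7932) - 49986 = (-4053/(-112/17) + 7807/7932) - 49986 = (-4053*(-17/112) + 7807/7932) - 49986 = (9843/16 + 7807/7932) - 49986 = 19549897/31728 - 49986 = -1566405911/31728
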